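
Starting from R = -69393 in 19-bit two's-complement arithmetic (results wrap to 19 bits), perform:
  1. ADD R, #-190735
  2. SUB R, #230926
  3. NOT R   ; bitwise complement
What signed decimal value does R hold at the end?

-33235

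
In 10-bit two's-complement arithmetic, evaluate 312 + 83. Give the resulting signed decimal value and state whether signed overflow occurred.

312 → 0100111000
83 → 0001010011
  0100111000
+ 0001010011
= 0110001011
Result 0110001011: MSB = 0 → value 395.
Both addends are non-negative and so is the stored result: no signed overflow.

395; no overflow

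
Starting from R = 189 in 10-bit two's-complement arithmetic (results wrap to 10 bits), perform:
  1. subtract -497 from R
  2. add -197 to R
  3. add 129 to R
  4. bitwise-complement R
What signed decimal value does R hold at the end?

Start: R = 189 = 0010111101.
R = 189 − (-497) = 686; wraps to -338 = 1010101110
R = -338 + (-197) = -535; wraps to 489 = 0111101001
R = 489 + 129 = 618; wraps to -406 = 1001101010
R = NOT 1001101010 = 0110010101 = 405

405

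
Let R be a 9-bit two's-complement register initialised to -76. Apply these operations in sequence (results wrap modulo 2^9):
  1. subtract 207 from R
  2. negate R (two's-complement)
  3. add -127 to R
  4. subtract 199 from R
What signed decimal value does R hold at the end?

-43

Start: R = -76 = 110110100.
R = -76 − 207 = -283; wraps to 229 = 011100101
R = −(229) = -229 = 100011011
R = -229 + (-127) = -356; wraps to 156 = 010011100
R = 156 − 199 = -43 = 111010101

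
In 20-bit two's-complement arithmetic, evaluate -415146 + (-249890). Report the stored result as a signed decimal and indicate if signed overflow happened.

-415146 → 10011010101001010110
-249890 → 11000010111111011110
  10011010101001010110
+ 11000010111111011110
= 01011101101000110100  (discard carry-out 1)
Result 01011101101000110100: MSB = 0 → value 383540.
Both addends are negative but the stored result is non-negative: signed overflow. The true value -415146 + (-249890) = -665036 lies outside [-524288, 524287].

383540; overflow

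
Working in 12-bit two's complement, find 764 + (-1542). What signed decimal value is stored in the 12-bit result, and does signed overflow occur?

-778; no overflow

764 → 001011111100
-1542 → 100111111010
  001011111100
+ 100111111010
= 110011110110
Result 110011110110: MSB = 1 → 3318 − 4096 = -778.
Addends have opposite signs, so signed overflow cannot occur.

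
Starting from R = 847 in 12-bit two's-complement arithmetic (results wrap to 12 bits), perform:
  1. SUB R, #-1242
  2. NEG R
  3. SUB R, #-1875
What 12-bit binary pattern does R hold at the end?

111100101010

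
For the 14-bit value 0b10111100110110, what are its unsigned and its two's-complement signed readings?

Unsigned: 10111100110110 = 12086.
Signed: MSB=1 → 12086 − 16384 = -4298.

unsigned = 12086, signed = -4298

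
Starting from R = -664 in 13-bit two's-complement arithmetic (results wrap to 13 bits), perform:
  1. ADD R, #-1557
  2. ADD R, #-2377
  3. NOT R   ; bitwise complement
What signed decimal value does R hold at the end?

Start: R = -664 = 1110101101000.
R = -664 + (-1557) = -2221 = 1011101010011
R = -2221 + (-2377) = -4598; wraps to 3594 = 0111000001010
R = NOT 0111000001010 = 1000111110101 = -3595

-3595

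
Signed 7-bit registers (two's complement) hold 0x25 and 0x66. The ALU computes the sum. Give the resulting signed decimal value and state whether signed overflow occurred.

0x25 = 0100101 = 37 (signed)
0x66 = 1100110 = -26 (signed)
  0100101
+ 1100110
= 0001011  (discard carry-out 1)
Result 0001011: MSB = 0 → value 11.
Addends have opposite signs, so signed overflow cannot occur.

11; no overflow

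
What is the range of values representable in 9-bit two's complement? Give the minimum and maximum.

min = -256, max = 255

Minimum: −2^8 = -256.
Maximum: 2^8 − 1 = 255.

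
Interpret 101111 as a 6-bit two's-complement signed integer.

-17

MSB is 1, so the value is negative.
Invert: 010000. Add 1: 010001 = 17. So the value is −17.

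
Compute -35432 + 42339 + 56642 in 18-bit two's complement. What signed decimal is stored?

63549

-35432 + 42339 = 6907 (000001101011111011)
6907 + 56642 = 63549 (001111100000111101)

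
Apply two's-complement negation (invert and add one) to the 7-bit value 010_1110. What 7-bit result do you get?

Invert: 1010001. Add 1: 1010010.
Check: 0101110 = 46, 1010010 = -46.

1010010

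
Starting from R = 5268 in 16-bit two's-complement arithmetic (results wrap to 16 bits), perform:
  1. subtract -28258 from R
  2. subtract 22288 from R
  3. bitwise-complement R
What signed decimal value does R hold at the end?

-11239

Start: R = 5268 = 0001010010010100.
R = 5268 − (-28258) = 33526; wraps to -32010 = 1000001011110110
R = -32010 − 22288 = -54298; wraps to 11238 = 0010101111100110
R = NOT 0010101111100110 = 1101010000011001 = -11239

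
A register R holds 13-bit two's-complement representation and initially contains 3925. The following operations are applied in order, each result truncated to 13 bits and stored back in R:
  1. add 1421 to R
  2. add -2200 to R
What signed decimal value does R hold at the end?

3146

Start: R = 3925 = 0111101010101.
R = 3925 + 1421 = 5346; wraps to -2846 = 1010011100010
R = -2846 + (-2200) = -5046; wraps to 3146 = 0110001001010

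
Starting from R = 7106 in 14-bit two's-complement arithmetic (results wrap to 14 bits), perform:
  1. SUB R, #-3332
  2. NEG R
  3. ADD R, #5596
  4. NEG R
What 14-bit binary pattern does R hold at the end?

01001011101010

Start: R = 7106 = 01101111000010.
R = 7106 − (-3332) = 10438; wraps to -5946 = 10100011000110
R = −(-5946) = 5946 = 01011100111010
R = 5946 + 5596 = 11542; wraps to -4842 = 10110100010110
R = −(-4842) = 4842 = 01001011101010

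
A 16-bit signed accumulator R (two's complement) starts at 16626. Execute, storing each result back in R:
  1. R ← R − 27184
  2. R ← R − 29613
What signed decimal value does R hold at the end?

25365

Start: R = 16626 = 0100000011110010.
R = 16626 − 27184 = -10558 = 1101011011000010
R = -10558 − 29613 = -40171; wraps to 25365 = 0110001100010101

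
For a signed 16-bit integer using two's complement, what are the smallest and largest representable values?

min = -32768, max = 32767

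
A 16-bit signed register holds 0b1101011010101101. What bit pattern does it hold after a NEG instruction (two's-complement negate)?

Invert: 0010100101010010. Add 1: 0010100101010011.
Check: 1101011010101101 = -10579, 0010100101010011 = 10579.

0010100101010011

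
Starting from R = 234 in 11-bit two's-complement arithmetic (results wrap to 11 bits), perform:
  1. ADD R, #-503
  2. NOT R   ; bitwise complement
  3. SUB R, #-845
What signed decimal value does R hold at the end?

Start: R = 234 = 00011101010.
R = 234 + (-503) = -269 = 11011110011
R = NOT 11011110011 = 00100001100 = 268
R = 268 − (-845) = 1113; wraps to -935 = 10001011001

-935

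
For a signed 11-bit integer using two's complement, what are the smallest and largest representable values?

Minimum: −2^10 = -1024.
Maximum: 2^10 − 1 = 1023.

min = -1024, max = 1023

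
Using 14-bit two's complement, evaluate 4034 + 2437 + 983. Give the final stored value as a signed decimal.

4034 + 2437 = 6471 (01100101000111)
6471 + 983 = 7454 (01110100011110)

7454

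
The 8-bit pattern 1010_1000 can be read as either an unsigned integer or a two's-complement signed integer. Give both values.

unsigned = 168, signed = -88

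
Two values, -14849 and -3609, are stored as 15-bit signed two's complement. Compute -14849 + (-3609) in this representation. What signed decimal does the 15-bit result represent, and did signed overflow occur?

14310; overflow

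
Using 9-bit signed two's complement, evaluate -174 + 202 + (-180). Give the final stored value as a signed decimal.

-152

-174 + 202 = 28 (000011100)
28 + (-180) = -152 (101101000)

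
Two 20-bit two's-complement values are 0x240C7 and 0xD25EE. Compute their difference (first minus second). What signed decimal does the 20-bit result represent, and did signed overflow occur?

0x240C7 = 00100100000011000111 = 147655 (signed)
0xD25EE = 11010010010111101110 = -186898 (signed)
Subtract via negate-and-add: invert 11010010010111101110 + 1 = 00101101101000010010 (i.e. 186898).
  00100100000011000111
+ 00101101101000010010
= 01010001101011011001
Result 01010001101011011001: MSB = 0 → value 334553.
Both addends (after negating the subtrahend) are non-negative and so is the stored result: no signed overflow.

334553; no overflow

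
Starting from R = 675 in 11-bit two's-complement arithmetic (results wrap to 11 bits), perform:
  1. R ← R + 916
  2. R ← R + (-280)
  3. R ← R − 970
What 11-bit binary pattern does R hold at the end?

Start: R = 675 = 01010100011.
R = 675 + 916 = 1591; wraps to -457 = 11000110111
R = -457 + (-280) = -737 = 10100011111
R = -737 − 970 = -1707; wraps to 341 = 00101010101

00101010101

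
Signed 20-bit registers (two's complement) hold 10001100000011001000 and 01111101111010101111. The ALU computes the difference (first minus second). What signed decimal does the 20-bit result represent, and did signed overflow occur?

10001100000011001000 = -474936 (signed)
01111101111010101111 = 515759 (signed)
Subtract via negate-and-add: invert 01111101111010101111 + 1 = 10000010000101010001 (i.e. -515759).
  10001100000011001000
+ 10000010000101010001
= 00001110001000011001  (discard carry-out 1)
Result 00001110001000011001: MSB = 0 → value 57881.
Both addends (after negating the subtrahend) are negative but the stored result is non-negative: signed overflow. The true value -474936 − 515759 = -990695 lies outside [-524288, 524287].

57881; overflow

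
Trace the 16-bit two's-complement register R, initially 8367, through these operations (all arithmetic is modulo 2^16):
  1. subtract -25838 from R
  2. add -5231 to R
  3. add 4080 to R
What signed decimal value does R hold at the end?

-32482

Start: R = 8367 = 0010000010101111.
R = 8367 − (-25838) = 34205; wraps to -31331 = 1000010110011101
R = -31331 + (-5231) = -36562; wraps to 28974 = 0111000100101110
R = 28974 + 4080 = 33054; wraps to -32482 = 1000000100011110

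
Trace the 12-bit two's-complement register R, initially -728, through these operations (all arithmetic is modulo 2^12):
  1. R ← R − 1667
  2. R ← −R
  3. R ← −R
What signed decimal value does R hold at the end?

1701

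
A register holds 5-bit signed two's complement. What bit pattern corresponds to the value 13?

13 is non-negative, so write it directly in 5 bits: 01101.

01101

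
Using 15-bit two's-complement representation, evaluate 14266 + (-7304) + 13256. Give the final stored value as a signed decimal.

-12550

14266 + (-7304) = 6962 (001101100110010)
6962 + 13256 = 20218 → wraps to -12550 (100111011111010)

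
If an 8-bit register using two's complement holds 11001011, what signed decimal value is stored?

MSB is 1, so the value is negative.
Unsigned reading: 203. Subtract 2^8 = 256: 203 − 256 = -53.

-53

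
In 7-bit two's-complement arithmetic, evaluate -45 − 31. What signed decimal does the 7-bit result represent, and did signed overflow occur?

52; overflow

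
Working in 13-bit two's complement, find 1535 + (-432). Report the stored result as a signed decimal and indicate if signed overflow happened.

1103; no overflow

1535 → 0010111111111
-432 → 1111001010000
  0010111111111
+ 1111001010000
= 0010001001111  (discard carry-out 1)
Result 0010001001111: MSB = 0 → value 1103.
Addends have opposite signs, so signed overflow cannot occur.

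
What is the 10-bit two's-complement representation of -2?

1111111110

|-2| = 2 = 0000000010 in 10 bits.
Invert the bits: 1111111101. Add 1: 1111111110.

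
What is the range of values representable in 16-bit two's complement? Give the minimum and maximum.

min = -32768, max = 32767

Minimum: −2^15 = -32768.
Maximum: 2^15 − 1 = 32767.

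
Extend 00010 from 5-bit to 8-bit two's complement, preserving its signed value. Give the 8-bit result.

00000010

MSB of 00010 is 0; replicate it into the new high bits.
000|00010 → 00000010 (still 2).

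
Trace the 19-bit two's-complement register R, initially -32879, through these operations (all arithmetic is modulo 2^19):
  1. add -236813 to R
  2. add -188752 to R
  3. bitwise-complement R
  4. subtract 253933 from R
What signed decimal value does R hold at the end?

204510

Start: R = -32879 = 1110111111110010001.
R = -32879 + (-236813) = -269692; wraps to 254596 = 0111110001010000100
R = 254596 + (-188752) = 65844 = 0010000000100110100
R = NOT 0010000000100110100 = 1101111111011001011 = -65845
R = -65845 − 253933 = -319778; wraps to 204510 = 0110001111011011110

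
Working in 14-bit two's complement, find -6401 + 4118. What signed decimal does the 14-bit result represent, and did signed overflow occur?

-2283; no overflow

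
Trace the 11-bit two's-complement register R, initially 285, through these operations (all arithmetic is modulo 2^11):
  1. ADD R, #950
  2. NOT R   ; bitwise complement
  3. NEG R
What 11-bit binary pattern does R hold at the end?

10011010100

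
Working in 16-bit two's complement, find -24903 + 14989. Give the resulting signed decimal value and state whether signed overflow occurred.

-9914; no overflow

-24903 → 1001111010111001
14989 → 0011101010001101
  1001111010111001
+ 0011101010001101
= 1101100101000110
Result 1101100101000110: MSB = 1 → 55622 − 65536 = -9914.
Addends have opposite signs, so signed overflow cannot occur.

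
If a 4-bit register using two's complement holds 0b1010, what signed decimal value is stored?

MSB is 1, so the value is negative.
Unsigned reading: 10. Subtract 2^4 = 16: 10 − 16 = -6.

-6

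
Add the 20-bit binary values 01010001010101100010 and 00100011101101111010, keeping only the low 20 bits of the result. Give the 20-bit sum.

01110101000011011100

  01010001010101100010
+ 00100011101101111010
= 01110101000011011100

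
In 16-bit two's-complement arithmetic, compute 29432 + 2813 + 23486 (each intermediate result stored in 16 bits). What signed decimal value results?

-9805

29432 + 2813 = 32245 (0111110111110101)
32245 + 23486 = 55731 → wraps to -9805 (1101100110110011)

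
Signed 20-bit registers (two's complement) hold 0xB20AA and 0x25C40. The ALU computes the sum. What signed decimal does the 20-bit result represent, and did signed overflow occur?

-164630; no overflow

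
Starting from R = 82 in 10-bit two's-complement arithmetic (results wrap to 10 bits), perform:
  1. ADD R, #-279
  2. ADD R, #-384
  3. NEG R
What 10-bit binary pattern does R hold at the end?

Start: R = 82 = 0001010010.
R = 82 + (-279) = -197 = 1100111011
R = -197 + (-384) = -581; wraps to 443 = 0110111011
R = −(443) = -443 = 1001000101

1001000101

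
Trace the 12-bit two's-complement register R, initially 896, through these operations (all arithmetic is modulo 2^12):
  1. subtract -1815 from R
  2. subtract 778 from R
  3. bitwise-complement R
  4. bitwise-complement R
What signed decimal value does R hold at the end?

Start: R = 896 = 001110000000.
R = 896 − (-1815) = 2711; wraps to -1385 = 101010010111
R = -1385 − 778 = -2163; wraps to 1933 = 011110001101
R = NOT 011110001101 = 100001110010 = -1934
R = NOT 100001110010 = 011110001101 = 1933

1933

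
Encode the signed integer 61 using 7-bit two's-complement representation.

61 is non-negative, so write it directly in 7 bits: 0111101.

0111101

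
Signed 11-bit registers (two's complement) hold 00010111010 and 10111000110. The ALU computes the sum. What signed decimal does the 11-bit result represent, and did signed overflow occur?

00010111010 = 186 (signed)
10111000110 = -570 (signed)
  00010111010
+ 10111000110
= 11010000000
Result 11010000000: MSB = 1 → 1664 − 2048 = -384.
Addends have opposite signs, so signed overflow cannot occur.

-384; no overflow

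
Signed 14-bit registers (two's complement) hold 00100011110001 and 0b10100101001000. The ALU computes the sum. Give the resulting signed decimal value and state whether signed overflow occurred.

-3527; no overflow

00100011110001 = 2289 (signed)
0b10100101001000 → 10100101001000 = -5816 (signed)
  00100011110001
+ 10100101001000
= 11001000111001
Result 11001000111001: MSB = 1 → 12857 − 16384 = -3527.
Addends have opposite signs, so signed overflow cannot occur.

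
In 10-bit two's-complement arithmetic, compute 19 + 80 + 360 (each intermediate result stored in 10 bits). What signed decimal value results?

459

19 + 80 = 99 (0001100011)
99 + 360 = 459 (0111001011)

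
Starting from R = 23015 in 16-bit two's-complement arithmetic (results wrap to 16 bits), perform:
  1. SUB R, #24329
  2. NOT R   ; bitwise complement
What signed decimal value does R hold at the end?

Start: R = 23015 = 0101100111100111.
R = 23015 − 24329 = -1314 = 1111101011011110
R = NOT 1111101011011110 = 0000010100100001 = 1313

1313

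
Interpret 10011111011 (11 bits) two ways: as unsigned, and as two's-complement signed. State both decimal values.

unsigned = 1275, signed = -773

Unsigned: 10011111011 = 1275.
Signed: MSB=1 → 1275 − 2048 = -773.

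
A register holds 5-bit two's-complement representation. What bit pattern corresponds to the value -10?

10110

|-10| = 10 = 01010 in 5 bits.
Invert the bits: 10101. Add 1: 10110.
Check: 10110 reads as 22 − 32 = -10.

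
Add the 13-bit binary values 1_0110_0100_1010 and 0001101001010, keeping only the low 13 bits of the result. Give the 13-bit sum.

1100110010100

  1011001001010
+ 0001101001010
= 1100110010100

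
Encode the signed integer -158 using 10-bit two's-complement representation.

1101100010

|-158| = 158 = 0010011110 in 10 bits.
Invert the bits: 1101100001. Add 1: 1101100010.
Check: 1101100010 reads as 866 − 1024 = -158.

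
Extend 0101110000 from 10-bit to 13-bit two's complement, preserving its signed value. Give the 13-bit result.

MSB of 0101110000 is 0; replicate it into the new high bits.
000|0101110000 → 0000101110000 (still 368).

0000101110000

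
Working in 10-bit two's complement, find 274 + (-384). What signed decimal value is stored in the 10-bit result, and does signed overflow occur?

-110; no overflow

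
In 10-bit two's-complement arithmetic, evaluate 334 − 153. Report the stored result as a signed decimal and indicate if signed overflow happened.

181; no overflow

334 → 0101001110
153 → 0010011001
Subtract via negate-and-add: invert 0010011001 + 1 = 1101100111 (i.e. -153).
  0101001110
+ 1101100111
= 0010110101  (discard carry-out 1)
Result 0010110101: MSB = 0 → value 181.
Addends (after negating the subtrahend) have opposite signs, so signed overflow cannot occur.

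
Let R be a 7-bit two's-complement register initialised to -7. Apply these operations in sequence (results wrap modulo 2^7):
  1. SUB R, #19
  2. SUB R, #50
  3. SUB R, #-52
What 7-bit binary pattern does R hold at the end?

1101000

Start: R = -7 = 1111001.
R = -7 − 19 = -26 = 1100110
R = -26 − 50 = -76; wraps to 52 = 0110100
R = 52 − (-52) = 104; wraps to -24 = 1101000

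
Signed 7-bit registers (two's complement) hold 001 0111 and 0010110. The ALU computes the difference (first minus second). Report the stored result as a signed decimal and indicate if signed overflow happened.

1; no overflow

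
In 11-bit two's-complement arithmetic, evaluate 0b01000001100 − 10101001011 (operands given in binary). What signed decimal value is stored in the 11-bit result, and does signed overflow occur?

0b01000001100 → 01000001100 = 524 (signed)
10101001011 = -693 (signed)
Subtract via negate-and-add: invert 10101001011 + 1 = 01010110101 (i.e. 693).
  01000001100
+ 01010110101
= 10011000001
Result 10011000001: MSB = 1 → 1217 − 2048 = -831.
Both addends (after negating the subtrahend) are non-negative but the stored result is negative: signed overflow. The true value 524 − (-693) = 1217 lies outside [-1024, 1023].

-831; overflow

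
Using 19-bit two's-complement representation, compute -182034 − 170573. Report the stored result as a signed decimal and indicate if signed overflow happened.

-182034 → 1010011100011101110
170573 → 0101001101001001101
Subtract via negate-and-add: invert 0101001101001001101 + 1 = 1010110010110110011 (i.e. -170573).
  1010011100011101110
+ 1010110010110110011
= 0101001111010100001  (discard carry-out 1)
Result 0101001111010100001: MSB = 0 → value 171681.
Both addends (after negating the subtrahend) are negative but the stored result is non-negative: signed overflow. The true value -182034 − 170573 = -352607 lies outside [-262144, 262143].

171681; overflow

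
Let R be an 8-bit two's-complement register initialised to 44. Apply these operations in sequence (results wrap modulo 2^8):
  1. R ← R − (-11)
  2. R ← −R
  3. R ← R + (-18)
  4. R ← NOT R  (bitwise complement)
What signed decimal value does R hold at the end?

Start: R = 44 = 00101100.
R = 44 − (-11) = 55 = 00110111
R = −(55) = -55 = 11001001
R = -55 + (-18) = -73 = 10110111
R = NOT 10110111 = 01001000 = 72

72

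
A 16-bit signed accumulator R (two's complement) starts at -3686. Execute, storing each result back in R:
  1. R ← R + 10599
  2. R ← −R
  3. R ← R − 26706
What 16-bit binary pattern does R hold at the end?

0111110010101101

Start: R = -3686 = 1111000110011010.
R = -3686 + 10599 = 6913 = 0001101100000001
R = −(6913) = -6913 = 1110010011111111
R = -6913 − 26706 = -33619; wraps to 31917 = 0111110010101101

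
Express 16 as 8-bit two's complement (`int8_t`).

00010000

16 is non-negative, so write it directly in 8 bits: 00010000.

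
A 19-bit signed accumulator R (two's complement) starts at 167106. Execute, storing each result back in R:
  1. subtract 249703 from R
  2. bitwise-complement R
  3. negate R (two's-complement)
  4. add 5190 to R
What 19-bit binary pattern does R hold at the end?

Start: R = 167106 = 0101000110011000010.
R = 167106 − 249703 = -82597 = 1101011110101011011
R = NOT 1101011110101011011 = 0010100001010100100 = 82596
R = −(82596) = -82596 = 1101011110101011100
R = -82596 + 5190 = -77406 = 1101101000110100010

1101101000110100010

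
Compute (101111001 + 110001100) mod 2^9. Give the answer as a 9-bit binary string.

100000101

  101111001
+ 110001100
= 100000101  (discard carry-out 1)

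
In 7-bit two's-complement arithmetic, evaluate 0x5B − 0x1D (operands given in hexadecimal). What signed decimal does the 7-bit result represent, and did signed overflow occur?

62; overflow

0x5B = 1011011 = -37 (signed)
0x1D = 0011101 = 29 (signed)
Subtract via negate-and-add: invert 0011101 + 1 = 1100011 (i.e. -29).
  1011011
+ 1100011
= 0111110  (discard carry-out 1)
Result 0111110: MSB = 0 → value 62.
Both addends (after negating the subtrahend) are negative but the stored result is non-negative: signed overflow. The true value -37 − 29 = -66 lies outside [-64, 63].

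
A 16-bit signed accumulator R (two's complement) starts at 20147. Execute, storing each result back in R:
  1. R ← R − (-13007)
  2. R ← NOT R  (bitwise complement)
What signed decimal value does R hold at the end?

Start: R = 20147 = 0100111010110011.
R = 20147 − (-13007) = 33154; wraps to -32382 = 1000000110000010
R = NOT 1000000110000010 = 0111111001111101 = 32381

32381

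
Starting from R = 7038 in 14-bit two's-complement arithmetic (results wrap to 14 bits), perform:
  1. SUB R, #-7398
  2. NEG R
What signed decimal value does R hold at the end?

1948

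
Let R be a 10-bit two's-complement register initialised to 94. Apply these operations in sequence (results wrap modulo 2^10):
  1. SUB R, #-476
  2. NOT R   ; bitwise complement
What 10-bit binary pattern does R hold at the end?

0111000101

Start: R = 94 = 0001011110.
R = 94 − (-476) = 570; wraps to -454 = 1000111010
R = NOT 1000111010 = 0111000101 = 453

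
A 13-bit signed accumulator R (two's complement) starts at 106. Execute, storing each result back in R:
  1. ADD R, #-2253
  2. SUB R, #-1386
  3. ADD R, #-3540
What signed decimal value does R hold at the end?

3891

Start: R = 106 = 0000001101010.
R = 106 + (-2253) = -2147 = 1011110011101
R = -2147 − (-1386) = -761 = 1110100000111
R = -761 + (-3540) = -4301; wraps to 3891 = 0111100110011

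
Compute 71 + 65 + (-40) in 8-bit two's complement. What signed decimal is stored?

71 + 65 = 136 → wraps to -120 (10001000)
-120 + (-40) = -160 → wraps to 96 (01100000)

96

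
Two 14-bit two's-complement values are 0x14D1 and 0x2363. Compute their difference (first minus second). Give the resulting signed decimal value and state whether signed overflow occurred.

-3730; overflow

0x14D1 = 01010011010001 = 5329 (signed)
0x2363 = 10001101100011 = -7325 (signed)
Subtract via negate-and-add: invert 10001101100011 + 1 = 01110010011101 (i.e. 7325).
  01010011010001
+ 01110010011101
= 11000101101110
Result 11000101101110: MSB = 1 → 12654 − 16384 = -3730.
Both addends (after negating the subtrahend) are non-negative but the stored result is negative: signed overflow. The true value 5329 − (-7325) = 12654 lies outside [-8192, 8191].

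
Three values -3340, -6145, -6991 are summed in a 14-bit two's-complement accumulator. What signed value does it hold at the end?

-3340 + (-6145) = -9485 → wraps to 6899 (01101011110011)
6899 + (-6991) = -92 (11111110100100)

-92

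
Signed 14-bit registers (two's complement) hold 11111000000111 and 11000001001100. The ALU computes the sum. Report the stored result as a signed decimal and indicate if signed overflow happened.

-4525; no overflow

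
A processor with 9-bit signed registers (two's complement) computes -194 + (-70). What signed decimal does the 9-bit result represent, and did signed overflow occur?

248; overflow

-194 → 100111110
-70 → 110111010
  100111110
+ 110111010
= 011111000  (discard carry-out 1)
Result 011111000: MSB = 0 → value 248.
Both addends are negative but the stored result is non-negative: signed overflow. The true value -194 + (-70) = -264 lies outside [-256, 255].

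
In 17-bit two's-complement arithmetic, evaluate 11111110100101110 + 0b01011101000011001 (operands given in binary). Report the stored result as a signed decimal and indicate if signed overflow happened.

11111110100101110 = -722 (signed)
0b01011101000011001 → 01011101000011001 = 47641 (signed)
  11111110100101110
+ 01011101000011001
= 01011011101000111  (discard carry-out 1)
Result 01011011101000111: MSB = 0 → value 46919.
Addends have opposite signs, so signed overflow cannot occur.

46919; no overflow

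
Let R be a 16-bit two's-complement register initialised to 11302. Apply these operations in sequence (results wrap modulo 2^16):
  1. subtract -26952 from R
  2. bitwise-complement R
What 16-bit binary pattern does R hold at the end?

Start: R = 11302 = 0010110000100110.
R = 11302 − (-26952) = 38254; wraps to -27282 = 1001010101101110
R = NOT 1001010101101110 = 0110101010010001 = 27281

0110101010010001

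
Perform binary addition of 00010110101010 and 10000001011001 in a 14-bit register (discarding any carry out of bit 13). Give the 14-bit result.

10011000000011

  00010110101010
+ 10000001011001
= 10011000000011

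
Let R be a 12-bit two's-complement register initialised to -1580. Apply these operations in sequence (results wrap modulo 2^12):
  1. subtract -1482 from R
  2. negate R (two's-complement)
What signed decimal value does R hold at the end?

Start: R = -1580 = 100111010100.
R = -1580 − (-1482) = -98 = 111110011110
R = −(-98) = 98 = 000001100010

98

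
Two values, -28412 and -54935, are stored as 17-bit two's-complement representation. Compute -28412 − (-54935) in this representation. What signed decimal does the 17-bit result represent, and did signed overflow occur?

26523; no overflow

-28412 → 11001000100000100
-54935 → 10010100101101001
Subtract via negate-and-add: invert 10010100101101001 + 1 = 01101011010010111 (i.e. 54935).
  11001000100000100
+ 01101011010010111
= 00110011110011011  (discard carry-out 1)
Result 00110011110011011: MSB = 0 → value 26523.
Addends (after negating the subtrahend) have opposite signs, so signed overflow cannot occur.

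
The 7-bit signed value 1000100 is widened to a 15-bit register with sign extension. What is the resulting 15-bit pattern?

111111111000100

MSB of 1000100 is 1; replicate it into the new high bits.
11111111|1000100 → 111111111000100 (still -60).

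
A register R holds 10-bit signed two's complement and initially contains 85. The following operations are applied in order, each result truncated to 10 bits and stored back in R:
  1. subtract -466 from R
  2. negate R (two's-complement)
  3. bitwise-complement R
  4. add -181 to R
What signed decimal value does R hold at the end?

Start: R = 85 = 0001010101.
R = 85 − (-466) = 551; wraps to -473 = 1000100111
R = −(-473) = 473 = 0111011001
R = NOT 0111011001 = 1000100110 = -474
R = -474 + (-181) = -655; wraps to 369 = 0101110001

369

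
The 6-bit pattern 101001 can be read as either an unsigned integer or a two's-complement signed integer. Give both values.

Unsigned: 101001 = 41.
Signed: MSB=1 → 41 − 64 = -23.

unsigned = 41, signed = -23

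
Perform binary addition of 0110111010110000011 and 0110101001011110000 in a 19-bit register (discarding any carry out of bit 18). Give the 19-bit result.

1101100100001110011

  0110111010110000011
+ 0110101001011110000
= 1101100100001110011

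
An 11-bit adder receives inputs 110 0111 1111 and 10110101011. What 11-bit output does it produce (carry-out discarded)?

10000101010

  11001111111
+ 10110101011
= 10000101010  (discard carry-out 1)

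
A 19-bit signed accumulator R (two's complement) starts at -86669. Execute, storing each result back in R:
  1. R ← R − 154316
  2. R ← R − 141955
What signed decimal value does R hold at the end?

141348

Start: R = -86669 = 1101010110101110011.
R = -86669 − 154316 = -240985 = 1000101001010100111
R = -240985 − 141955 = -382940; wraps to 141348 = 0100010100000100100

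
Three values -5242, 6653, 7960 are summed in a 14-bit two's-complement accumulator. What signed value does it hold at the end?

-5242 + 6653 = 1411 (00010110000011)
1411 + 7960 = 9371 → wraps to -7013 (10010010011011)

-7013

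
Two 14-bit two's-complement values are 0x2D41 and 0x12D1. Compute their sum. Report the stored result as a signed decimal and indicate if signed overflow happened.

18; no overflow

0x2D41 = 10110101000001 = -4799 (signed)
0x12D1 = 01001011010001 = 4817 (signed)
  10110101000001
+ 01001011010001
= 00000000010010  (discard carry-out 1)
Result 00000000010010: MSB = 0 → value 18.
Addends have opposite signs, so signed overflow cannot occur.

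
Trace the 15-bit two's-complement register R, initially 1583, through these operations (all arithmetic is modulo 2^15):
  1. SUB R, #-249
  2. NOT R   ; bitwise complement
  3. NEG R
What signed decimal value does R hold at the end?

Start: R = 1583 = 000011000101111.
R = 1583 − (-249) = 1832 = 000011100101000
R = NOT 000011100101000 = 111100011010111 = -1833
R = −(-1833) = 1833 = 000011100101001

1833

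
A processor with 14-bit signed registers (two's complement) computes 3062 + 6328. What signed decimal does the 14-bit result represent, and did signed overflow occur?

-6994; overflow

3062 → 00101111110110
6328 → 01100010111000
  00101111110110
+ 01100010111000
= 10010010101110
Result 10010010101110: MSB = 1 → 9390 − 16384 = -6994.
Both addends are non-negative but the stored result is negative: signed overflow. The true value 3062 + 6328 = 9390 lies outside [-8192, 8191].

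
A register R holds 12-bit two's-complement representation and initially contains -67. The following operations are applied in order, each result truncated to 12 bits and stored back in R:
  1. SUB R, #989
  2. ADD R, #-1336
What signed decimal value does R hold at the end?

1704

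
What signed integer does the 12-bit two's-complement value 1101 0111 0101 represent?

MSB is 1, so the value is negative.
Invert: 001010001010. Add 1: 001010001011 = 651. So the value is −651.

-651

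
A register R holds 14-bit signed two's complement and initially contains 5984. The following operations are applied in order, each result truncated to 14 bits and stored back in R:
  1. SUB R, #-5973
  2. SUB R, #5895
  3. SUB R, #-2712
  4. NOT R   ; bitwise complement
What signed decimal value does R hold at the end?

Start: R = 5984 = 01011101100000.
R = 5984 − (-5973) = 11957; wraps to -4427 = 10111010110101
R = -4427 − 5895 = -10322; wraps to 6062 = 01011110101110
R = 6062 − (-2712) = 8774; wraps to -7610 = 10001001000110
R = NOT 10001001000110 = 01110110111001 = 7609

7609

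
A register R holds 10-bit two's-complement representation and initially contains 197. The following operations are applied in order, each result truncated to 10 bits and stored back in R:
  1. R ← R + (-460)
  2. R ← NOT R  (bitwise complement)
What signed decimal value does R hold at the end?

262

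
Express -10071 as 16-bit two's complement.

1101100010101001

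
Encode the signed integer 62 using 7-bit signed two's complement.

62 is non-negative, so write it directly in 7 bits: 0111110.

0111110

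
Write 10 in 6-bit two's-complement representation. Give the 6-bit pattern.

10 is non-negative, so write it directly in 6 bits: 001010.

001010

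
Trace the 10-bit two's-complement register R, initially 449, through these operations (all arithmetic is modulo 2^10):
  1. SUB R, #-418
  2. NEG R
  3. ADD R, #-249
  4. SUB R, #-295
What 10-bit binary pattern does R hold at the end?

0011001011

Start: R = 449 = 0111000001.
R = 449 − (-418) = 867; wraps to -157 = 1101100011
R = −(-157) = 157 = 0010011101
R = 157 + (-249) = -92 = 1110100100
R = -92 − (-295) = 203 = 0011001011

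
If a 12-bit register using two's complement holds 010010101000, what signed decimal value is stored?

MSB is 0, so the value is non-negative: 010010101000 = 1192.

1192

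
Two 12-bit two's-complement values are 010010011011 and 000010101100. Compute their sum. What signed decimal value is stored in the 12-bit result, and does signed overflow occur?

010010011011 = 1179 (signed)
000010101100 = 172 (signed)
  010010011011
+ 000010101100
= 010101000111
Result 010101000111: MSB = 0 → value 1351.
Both addends are non-negative and so is the stored result: no signed overflow.

1351; no overflow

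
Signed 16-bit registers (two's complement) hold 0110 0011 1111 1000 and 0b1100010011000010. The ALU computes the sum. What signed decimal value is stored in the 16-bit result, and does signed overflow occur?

10426; no overflow

0110 0011 1111 1000 → 0110001111111000 = 25592 (signed)
0b1100010011000010 → 1100010011000010 = -15166 (signed)
  0110001111111000
+ 1100010011000010
= 0010100010111010  (discard carry-out 1)
Result 0010100010111010: MSB = 0 → value 10426.
Addends have opposite signs, so signed overflow cannot occur.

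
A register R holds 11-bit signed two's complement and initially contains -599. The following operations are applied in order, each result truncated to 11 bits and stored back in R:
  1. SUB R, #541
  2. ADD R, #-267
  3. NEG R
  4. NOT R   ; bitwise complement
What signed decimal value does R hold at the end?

Start: R = -599 = 10110101001.
R = -599 − 541 = -1140; wraps to 908 = 01110001100
R = 908 + (-267) = 641 = 01010000001
R = −(641) = -641 = 10101111111
R = NOT 10101111111 = 01010000000 = 640

640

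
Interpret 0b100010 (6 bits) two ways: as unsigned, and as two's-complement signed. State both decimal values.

Unsigned: 100010 = 34.
Signed: MSB=1 → 34 − 64 = -30.

unsigned = 34, signed = -30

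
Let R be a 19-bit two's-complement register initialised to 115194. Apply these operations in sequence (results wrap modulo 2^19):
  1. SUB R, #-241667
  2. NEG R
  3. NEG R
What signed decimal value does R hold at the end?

Start: R = 115194 = 0011100000111111010.
R = 115194 − (-241667) = 356861; wraps to -167427 = 1010111000111111101
R = −(-167427) = 167427 = 0101000111000000011
R = −(167427) = -167427 = 1010111000111111101

-167427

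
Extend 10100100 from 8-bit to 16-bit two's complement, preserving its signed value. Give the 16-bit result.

1111111110100100

MSB of 10100100 is 1; replicate it into the new high bits.
11111111|10100100 → 1111111110100100 (still -92).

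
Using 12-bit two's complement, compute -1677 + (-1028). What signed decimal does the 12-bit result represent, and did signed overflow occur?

1391; overflow

-1677 → 100101110011
-1028 → 101111111100
  100101110011
+ 101111111100
= 010101101111  (discard carry-out 1)
Result 010101101111: MSB = 0 → value 1391.
Both addends are negative but the stored result is non-negative: signed overflow. The true value -1677 + (-1028) = -2705 lies outside [-2048, 2047].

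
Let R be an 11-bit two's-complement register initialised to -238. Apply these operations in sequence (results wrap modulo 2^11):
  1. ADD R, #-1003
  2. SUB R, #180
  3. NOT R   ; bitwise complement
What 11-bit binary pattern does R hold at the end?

10110001100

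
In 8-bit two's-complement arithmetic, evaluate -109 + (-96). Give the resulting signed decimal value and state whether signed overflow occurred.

51; overflow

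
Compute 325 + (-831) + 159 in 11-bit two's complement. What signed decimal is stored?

325 + (-831) = -506 (11000000110)
-506 + 159 = -347 (11010100101)

-347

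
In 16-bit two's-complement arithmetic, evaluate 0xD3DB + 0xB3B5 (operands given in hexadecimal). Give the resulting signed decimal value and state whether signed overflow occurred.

0xD3DB = 1101001111011011 = -11301 (signed)
0xB3B5 = 1011001110110101 = -19531 (signed)
  1101001111011011
+ 1011001110110101
= 1000011110010000  (discard carry-out 1)
Result 1000011110010000: MSB = 1 → 34704 − 65536 = -30832.
Both addends are negative and so is the stored result: no signed overflow.

-30832; no overflow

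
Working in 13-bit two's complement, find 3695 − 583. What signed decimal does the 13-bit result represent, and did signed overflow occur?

3695 → 0111001101111
583 → 0001001000111
Subtract via negate-and-add: invert 0001001000111 + 1 = 1110110111001 (i.e. -583).
  0111001101111
+ 1110110111001
= 0110000101000  (discard carry-out 1)
Result 0110000101000: MSB = 0 → value 3112.
Addends (after negating the subtrahend) have opposite signs, so signed overflow cannot occur.

3112; no overflow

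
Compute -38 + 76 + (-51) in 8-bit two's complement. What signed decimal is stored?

-13

-38 + 76 = 38 (00100110)
38 + (-51) = -13 (11110011)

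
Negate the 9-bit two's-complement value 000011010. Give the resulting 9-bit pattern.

111100110

Invert: 111100101. Add 1: 111100110.
Check: 000011010 = 26, 111100110 = -26.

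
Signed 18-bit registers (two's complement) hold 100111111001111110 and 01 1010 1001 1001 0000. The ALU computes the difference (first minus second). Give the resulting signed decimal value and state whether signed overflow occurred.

54510; overflow

100111111001111110 = -98690 (signed)
01 1010 1001 1001 0000 → 011010100110010000 = 108944 (signed)
Subtract via negate-and-add: invert 011010100110010000 + 1 = 100101011001110000 (i.e. -108944).
  100111111001111110
+ 100101011001110000
= 001101010011101110  (discard carry-out 1)
Result 001101010011101110: MSB = 0 → value 54510.
Both addends (after negating the subtrahend) are negative but the stored result is non-negative: signed overflow. The true value -98690 − 108944 = -207634 lies outside [-131072, 131071].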